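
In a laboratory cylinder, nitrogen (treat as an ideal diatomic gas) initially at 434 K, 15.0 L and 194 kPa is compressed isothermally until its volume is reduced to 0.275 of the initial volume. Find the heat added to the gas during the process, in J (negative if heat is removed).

-3760 J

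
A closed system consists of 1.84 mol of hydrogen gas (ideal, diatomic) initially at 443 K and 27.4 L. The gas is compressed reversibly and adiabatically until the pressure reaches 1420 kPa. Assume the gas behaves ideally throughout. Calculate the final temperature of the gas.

730 K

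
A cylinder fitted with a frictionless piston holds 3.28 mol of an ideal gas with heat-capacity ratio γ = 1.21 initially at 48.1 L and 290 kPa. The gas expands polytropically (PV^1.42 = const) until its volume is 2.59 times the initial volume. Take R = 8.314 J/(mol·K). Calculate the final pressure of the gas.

T₁ = P₁V₁/(nR) = 290×48.1/(3.28×8.314) = 512 K.
Polytropic n=1.42: T₂ = T₁(V₁/V₂)^(n−1) = 512×(0.386)^0.42 = 343 K; P₂ = P₁(V₁/V₂)^n = 75.1 kPa.

75.1 kPa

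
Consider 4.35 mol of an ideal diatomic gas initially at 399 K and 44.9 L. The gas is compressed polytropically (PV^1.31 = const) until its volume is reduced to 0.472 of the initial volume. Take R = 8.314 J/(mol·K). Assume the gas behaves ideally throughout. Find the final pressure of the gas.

859 kPa

P₁ = nRT₁/V₁ = 4.35×8.314×399/44.9 = 321 kPa.
Polytropic n=1.31: T₂ = T₁(V₁/V₂)^(n−1) = 399×(2.12)^0.31 = 504 K; P₂ = P₁(V₁/V₂)^n = 859 kPa.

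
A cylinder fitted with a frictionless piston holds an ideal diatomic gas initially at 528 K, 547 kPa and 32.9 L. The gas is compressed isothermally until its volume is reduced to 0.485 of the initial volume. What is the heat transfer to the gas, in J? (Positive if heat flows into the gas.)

-13000 J

n = P₁V₁/(RT₁) = 547×32.9/(8.314×528) = 4.10 mol.
Isothermal: T stays 528 K; PV = const ⇒ V₂ = 16.0 L, P₂ = 1130 kPa.
ΔU = 0 (ideal gas, T constant).
W = nRT ln(V₂/V₁) = 4.10×8.314×528×ln(0.485) = -13000 J.
Q = ΔU + W = -13000 J.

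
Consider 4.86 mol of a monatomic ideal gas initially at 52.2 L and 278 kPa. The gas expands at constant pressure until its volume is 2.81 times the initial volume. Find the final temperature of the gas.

1010 K

T₁ = P₁V₁/(nR) = 278×52.2/(4.86×8.314) = 359 K.
Isobaric: P stays 278 kPa; V/T = const ⇒ T₂ = 1010 K, V₂ = 147 L.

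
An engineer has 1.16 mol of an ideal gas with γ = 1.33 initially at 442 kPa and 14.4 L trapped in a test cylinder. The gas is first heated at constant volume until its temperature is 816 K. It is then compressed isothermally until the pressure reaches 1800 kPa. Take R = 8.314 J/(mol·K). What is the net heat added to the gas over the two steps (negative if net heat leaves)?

-4820 J

T₁ = P₁V₁/(nR) = 442×14.4/(1.16×8.314) = 660 K.
Step 1 — Isochoric: V stays 14.4 L; P/T = const ⇒ T₂ = 816 K, P₂ = 547 kPa.
W = 0 (no volume change).
ΔU = nCvΔT = 1.16×25.2×(816−660) = 4560 J.
Q = ΔU = 4560 J.
State after step 1: P = 547 kPa, V = 14.4 L, T = 816 K.
Step 2 — Isothermal: T stays 816 K; PV = const ⇒ V₂ = 4.37 L, P₂ = 1800 kPa.
ΔU = 0 (ideal gas, T constant).
W = nRT ln(V₂/V₁) = 1.16×8.314×816×ln(0.304) = -9380 J.
Q = ΔU + W = -9380 J.
Net over both steps: W = -9380 J, Q = -4820 J, ΔU = 4560 J.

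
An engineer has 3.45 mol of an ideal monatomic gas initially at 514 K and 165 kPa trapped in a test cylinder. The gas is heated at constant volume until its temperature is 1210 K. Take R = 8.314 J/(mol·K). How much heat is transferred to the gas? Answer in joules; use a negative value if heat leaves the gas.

V₁ = nRT₁/P₁ = 3.45×8.314×514/165 = 89.4 L.
Isochoric: V stays 89.4 L; P/T = const ⇒ T₂ = 1210 K, P₂ = 388 kPa.
W = 0 (no volume change).
ΔU = nCvΔT = 3.45×12.5×(1210−514) = 29900 J.
Q = ΔU = 29900 J.

29900 J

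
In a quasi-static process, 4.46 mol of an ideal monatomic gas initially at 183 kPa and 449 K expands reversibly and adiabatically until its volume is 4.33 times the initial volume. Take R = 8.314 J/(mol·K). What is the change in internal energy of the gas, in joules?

-15600 J

V₁ = nRT₁/P₁ = 4.46×8.314×449/183 = 91.0 L.
Adiabatic: TV^(γ−1) = const ⇒ T₂ = 449×(0.231)^0.667 = 169 K; PV^γ = const ⇒ P₂ = 15.9 kPa.
For an ideal gas ΔU = nCvΔT with Cv = (3/2)R = 12.5 J/(mol·K).
ΔU = 4.46×12.5×(169−449) = -15600 J.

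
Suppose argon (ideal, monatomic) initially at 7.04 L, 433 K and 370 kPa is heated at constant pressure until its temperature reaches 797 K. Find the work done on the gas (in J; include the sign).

-2190 J

n = P₁V₁/(RT₁) = 370×7.04/(8.314×433) = 0.724 mol.
Isobaric: P stays 370 kPa; V/T = const ⇒ T₂ = 797 K, V₂ = 13.0 L.
W = PΔV = 370×(13.0−7.04) kPa·L = 2190 J.
Work done on the gas = −W_by = -2190 J.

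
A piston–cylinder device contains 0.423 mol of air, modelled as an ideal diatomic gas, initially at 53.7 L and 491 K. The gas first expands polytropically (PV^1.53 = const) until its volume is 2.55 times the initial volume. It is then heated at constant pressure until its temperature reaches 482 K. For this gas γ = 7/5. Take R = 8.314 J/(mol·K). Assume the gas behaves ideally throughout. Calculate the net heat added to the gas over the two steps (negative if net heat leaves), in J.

1840 J

P₁ = nRT₁/V₁ = 0.423×8.314×491/53.7 = 32.2 kPa.
Step 1 — Polytropic n=1.53: T₂ = T₁(V₁/V₂)^(n−1) = 491×(0.392)^0.53 = 299 K; P₂ = P₁(V₁/V₂)^n = 7.68 kPa.
W = (P₁V₁−P₂V₂)/(n−1) = (32.2×53.7−7.68×137)/0.53 = 1270 J.
ΔU = nCvΔT = 0.423×20.8×(299−491) = -1690 J.
Q = ΔU + W = -414 J.
State after step 1: P = 7.68 kPa, V = 137 L, T = 299 K.
Step 2 — Isobaric: P stays 7.68 kPa; V/T = const ⇒ T₂ = 482 K, V₂ = 221 L.
W = PΔV = 7.68×(221−137) kPa·L = 644 J.
ΔU = nCvΔT = 0.423×20.8×(482−299) = 1610 J.
Q = ΔU + W = nCpΔT = 2250 J.
Net over both steps: W = 1920 J, Q = 1840 J, ΔU = -79.1 J.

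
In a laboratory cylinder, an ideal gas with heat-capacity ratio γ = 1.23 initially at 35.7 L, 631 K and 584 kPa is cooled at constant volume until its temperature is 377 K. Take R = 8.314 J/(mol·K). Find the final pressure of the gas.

Isochoric: V stays 35.7 L; P/T = const ⇒ T₂ = 377 K, P₂ = 349 kPa.

349 kPa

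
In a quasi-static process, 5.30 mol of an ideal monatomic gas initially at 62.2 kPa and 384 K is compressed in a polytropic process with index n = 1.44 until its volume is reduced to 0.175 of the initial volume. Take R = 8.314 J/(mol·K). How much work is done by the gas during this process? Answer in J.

V₁ = nRT₁/P₁ = 5.30×8.314×384/62.2 = 272 L.
Polytropic n=1.44: T₂ = T₁(V₁/V₂)^(n−1) = 384×(5.71)^0.44 = 827 K; P₂ = P₁(V₁/V₂)^n = 765 kPa.
W = (P₁V₁−P₂V₂)/(n−1) = (62.2×272−765×47.6)/0.44 = -44300 J.

-44300 J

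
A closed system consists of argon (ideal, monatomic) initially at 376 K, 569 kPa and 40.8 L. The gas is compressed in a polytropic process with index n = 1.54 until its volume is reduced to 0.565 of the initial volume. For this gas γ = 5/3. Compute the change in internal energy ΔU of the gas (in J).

n = P₁V₁/(RT₁) = 569×40.8/(8.314×376) = 7.43 mol.
Polytropic n=1.54: T₂ = T₁(V₁/V₂)^(n−1) = 376×(1.77)^0.54 = 512 K; P₂ = P₁(V₁/V₂)^n = 1370 kPa.
For an ideal gas ΔU = nCvΔT with Cv = (3/2)R = 12.5 J/(mol·K).
ΔU = 7.43×12.5×(512−376) = 12600 J.

12600 J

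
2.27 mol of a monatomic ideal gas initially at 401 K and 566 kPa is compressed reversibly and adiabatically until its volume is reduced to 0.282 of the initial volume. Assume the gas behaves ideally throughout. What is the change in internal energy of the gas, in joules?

15000 J

V₁ = nRT₁/P₁ = 2.27×8.314×401/566 = 13.4 L.
Adiabatic: TV^(γ−1) = const ⇒ T₂ = 401×(3.55)^0.667 = 932 K; PV^γ = const ⇒ P₂ = 4670 kPa.
For an ideal gas ΔU = nCvΔT with Cv = (3/2)R = 12.5 J/(mol·K).
ΔU = 2.27×12.5×(932−401) = 15000 J.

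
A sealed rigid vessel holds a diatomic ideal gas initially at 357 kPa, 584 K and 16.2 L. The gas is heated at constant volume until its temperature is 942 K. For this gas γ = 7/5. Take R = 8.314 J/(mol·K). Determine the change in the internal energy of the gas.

n = P₁V₁/(RT₁) = 357×16.2/(8.314×584) = 1.19 mol.
Isochoric: V stays 16.2 L; P/T = const ⇒ T₂ = 942 K, P₂ = 576 kPa.
For an ideal gas ΔU = nCvΔT with Cv = (5/2)R = 20.8 J/(mol·K).
ΔU = 1.19×20.8×(942−584) = 8860 J.

8860 J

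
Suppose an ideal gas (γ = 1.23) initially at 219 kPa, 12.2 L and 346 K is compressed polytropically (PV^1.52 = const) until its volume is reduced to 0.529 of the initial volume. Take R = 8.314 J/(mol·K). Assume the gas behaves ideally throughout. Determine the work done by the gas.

n = P₁V₁/(RT₁) = 219×12.2/(8.314×346) = 0.929 mol.
Polytropic n=1.52: T₂ = T₁(V₁/V₂)^(n−1) = 346×(1.89)^0.52 = 482 K; P₂ = P₁(V₁/V₂)^n = 576 kPa.
W = (P₁V₁−P₂V₂)/(n−1) = (219×12.2−576×6.45)/0.52 = -2020 J.

-2020 J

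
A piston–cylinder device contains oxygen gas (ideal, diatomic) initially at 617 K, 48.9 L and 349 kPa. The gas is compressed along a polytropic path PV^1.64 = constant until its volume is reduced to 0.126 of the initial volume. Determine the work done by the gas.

n = P₁V₁/(RT₁) = 349×48.9/(8.314×617) = 3.33 mol.
Polytropic n=1.64: T₂ = T₁(V₁/V₂)^(n−1) = 617×(7.94)^0.64 = 2320 K; P₂ = P₁(V₁/V₂)^n = 10400 kPa.
W = (P₁V₁−P₂V₂)/(n−1) = (349×48.9−10400×6.16)/0.64 = -73700 J.

-73700 J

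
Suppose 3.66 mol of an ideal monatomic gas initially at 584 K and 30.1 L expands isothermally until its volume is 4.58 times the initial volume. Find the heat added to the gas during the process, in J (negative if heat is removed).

P₁ = nRT₁/V₁ = 3.66×8.314×584/30.1 = 590 kPa.
Isothermal: T stays 584 K; PV = const ⇒ V₂ = 138 L, P₂ = 129 kPa.
ΔU = 0 (ideal gas, T constant).
W = nRT ln(V₂/V₁) = 3.66×8.314×584×ln(4.58) = 27000 J.
Q = ΔU + W = 27000 J.

27000 J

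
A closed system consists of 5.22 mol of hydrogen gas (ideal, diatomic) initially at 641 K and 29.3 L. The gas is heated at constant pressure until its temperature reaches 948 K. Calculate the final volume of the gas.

43.3 L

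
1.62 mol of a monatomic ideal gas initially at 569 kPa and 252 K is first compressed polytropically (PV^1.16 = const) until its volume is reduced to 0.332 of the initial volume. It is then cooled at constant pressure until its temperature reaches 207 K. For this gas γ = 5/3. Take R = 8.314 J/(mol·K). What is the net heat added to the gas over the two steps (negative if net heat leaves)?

-6260 J

V₁ = nRT₁/P₁ = 1.62×8.314×252/569 = 5.97 L.
Step 1 — Polytropic n=1.16: T₂ = T₁(V₁/V₂)^(n−1) = 252×(3.01)^0.16 = 301 K; P₂ = P₁(V₁/V₂)^n = 2040 kPa.
W = (P₁V₁−P₂V₂)/(n−1) = (569×5.97−2040×1.98)/0.16 = -4090 J.
ΔU = nCvΔT = 1.62×12.5×(301−252) = 982 J.
Q = ΔU + W = -3110 J.
State after step 1: P = 2040 kPa, V = 1.98 L, T = 301 K.
Step 2 — Isobaric: P stays 2040 kPa; V/T = const ⇒ T₂ = 207 K, V₂ = 1.36 L.
W = PΔV = 2040×(1.36−1.98) kPa·L = -1260 J.
ΔU = nCvΔT = 1.62×12.5×(207−301) = -1890 J.
Q = ΔU + W = nCpΔT = -3150 J.
Net over both steps: W = -5350 J, Q = -6260 J, ΔU = -909 J.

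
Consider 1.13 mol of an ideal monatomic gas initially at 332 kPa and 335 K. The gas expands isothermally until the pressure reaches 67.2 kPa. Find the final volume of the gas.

46.8 L

V₁ = nRT₁/P₁ = 1.13×8.314×335/332 = 9.48 L.
Isothermal: T stays 335 K; PV = const ⇒ V₂ = 46.8 L, P₂ = 67.2 kPa.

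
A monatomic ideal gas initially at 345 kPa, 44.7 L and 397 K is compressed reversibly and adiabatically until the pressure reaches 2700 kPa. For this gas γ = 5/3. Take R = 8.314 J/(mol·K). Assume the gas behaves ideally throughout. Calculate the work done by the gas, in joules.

n = P₁V₁/(RT₁) = 345×44.7/(8.314×397) = 4.67 mol.
Adiabatic: T₂/T₁ = (P₂/P₁)^((γ−1)/γ) ⇒ T₂ = 397×(7.83)^0.400 = 904 K; V₂ = 13.0 L.
ΔU = nCvΔT = 4.67×12.5×(904−397) = 29500 J.
Q = 0 for an adiabatic process, so W = −ΔU = -29500 J.

-29500 J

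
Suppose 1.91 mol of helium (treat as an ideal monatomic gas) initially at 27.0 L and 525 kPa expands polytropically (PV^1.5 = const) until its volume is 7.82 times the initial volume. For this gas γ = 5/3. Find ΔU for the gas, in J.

-13700 J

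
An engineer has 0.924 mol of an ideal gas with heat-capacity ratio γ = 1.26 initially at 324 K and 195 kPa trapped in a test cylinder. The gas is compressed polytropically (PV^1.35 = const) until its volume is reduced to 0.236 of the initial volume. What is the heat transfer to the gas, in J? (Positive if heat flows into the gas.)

1620 J

V₁ = nRT₁/P₁ = 0.924×8.314×324/195 = 12.8 L.
Polytropic n=1.35: T₂ = T₁(V₁/V₂)^(n−1) = 324×(4.24)^0.35 = 537 K; P₂ = P₁(V₁/V₂)^n = 1370 kPa.
W = (P₁V₁−P₂V₂)/(n−1) = (195×12.8−1370×3.01)/0.35 = -4680 J.
ΔU = nCvΔT = 0.924×32.0×(537−324) = 6300 J.
Q = ΔU + W = 1620 J.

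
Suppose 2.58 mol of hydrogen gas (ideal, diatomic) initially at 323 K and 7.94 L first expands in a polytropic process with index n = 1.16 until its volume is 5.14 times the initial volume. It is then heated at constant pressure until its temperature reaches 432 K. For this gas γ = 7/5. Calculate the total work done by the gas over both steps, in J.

13900 J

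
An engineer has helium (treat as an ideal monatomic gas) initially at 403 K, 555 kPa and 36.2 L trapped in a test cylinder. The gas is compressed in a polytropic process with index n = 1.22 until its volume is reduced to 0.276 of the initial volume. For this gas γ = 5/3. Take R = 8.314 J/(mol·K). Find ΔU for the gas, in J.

n = P₁V₁/(RT₁) = 555×36.2/(8.314×403) = 6.00 mol.
Polytropic n=1.22: T₂ = T₁(V₁/V₂)^(n−1) = 403×(3.62)^0.22 = 535 K; P₂ = P₁(V₁/V₂)^n = 2670 kPa.
For an ideal gas ΔU = nCvΔT with Cv = (3/2)R = 12.5 J/(mol·K).
ΔU = 6.00×12.5×(535−403) = 9870 J.

9870 J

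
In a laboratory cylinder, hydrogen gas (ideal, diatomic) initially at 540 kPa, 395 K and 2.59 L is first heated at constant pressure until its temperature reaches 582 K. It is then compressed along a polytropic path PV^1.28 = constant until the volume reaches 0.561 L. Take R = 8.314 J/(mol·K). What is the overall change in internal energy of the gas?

5320 J

n = P₁V₁/(RT₁) = 540×2.59/(8.314×395) = 0.426 mol.
Step 1 — Isobaric: P stays 540 kPa; V/T = const ⇒ T₂ = 582 K, V₂ = 3.82 L.
W = PΔV = 540×(3.82−2.59) kPa·L = 662 J.
ΔU = nCvΔT = 0.426×20.8×(582−395) = 1660 J.
Q = ΔU + W = nCpΔT = 2320 J.
State after step 1: P = 540 kPa, V = 3.82 L, T = 582 K.
Step 2 — Polytropic n=1.28: T₂ = T₁(V₁/V₂)^(n−1) = 582×(6.80)^0.28 = 996 K; P₂ = P₁(V₁/V₂)^n = 6280 kPa.
W = (P₁V₁−P₂V₂)/(n−1) = (540×3.82−6280×0.561)/0.28 = -5230 J.
ΔU = nCvΔT = 0.426×20.8×(996−582) = 3660 J.
Q = ΔU + W = -1570 J.
Net over both steps: W = -4570 J, Q = 749 J, ΔU = 5320 J.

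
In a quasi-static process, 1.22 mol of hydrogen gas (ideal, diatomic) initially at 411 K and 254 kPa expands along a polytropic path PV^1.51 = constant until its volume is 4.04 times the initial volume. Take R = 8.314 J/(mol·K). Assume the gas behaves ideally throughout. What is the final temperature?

V₁ = nRT₁/P₁ = 1.22×8.314×411/254 = 16.4 L.
Polytropic n=1.51: T₂ = T₁(V₁/V₂)^(n−1) = 411×(0.248)^0.51 = 202 K; P₂ = P₁(V₁/V₂)^n = 30.8 kPa.

202 K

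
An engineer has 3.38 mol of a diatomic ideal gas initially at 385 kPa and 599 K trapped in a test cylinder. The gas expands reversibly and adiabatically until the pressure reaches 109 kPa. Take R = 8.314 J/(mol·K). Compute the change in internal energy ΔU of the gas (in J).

-12700 J

V₁ = nRT₁/P₁ = 3.38×8.314×599/385 = 43.7 L.
Adiabatic: T₂/T₁ = (P₂/P₁)^((γ−1)/γ) ⇒ T₂ = 599×(0.283)^0.286 = 418 K; V₂ = 108 L.
For an ideal gas ΔU = nCvΔT with Cv = (5/2)R = 20.8 J/(mol·K).
ΔU = 3.38×20.8×(418−599) = -12700 J.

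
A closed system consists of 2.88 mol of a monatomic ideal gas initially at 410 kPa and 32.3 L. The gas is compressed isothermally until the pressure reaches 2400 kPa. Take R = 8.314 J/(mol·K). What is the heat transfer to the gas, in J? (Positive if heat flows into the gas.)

-23400 J

T₁ = P₁V₁/(nR) = 410×32.3/(2.88×8.314) = 553 K.
Isothermal: T stays 553 K; PV = const ⇒ V₂ = 5.52 L, P₂ = 2400 kPa.
ΔU = 0 (ideal gas, T constant).
W = nRT ln(V₂/V₁) = 2.88×8.314×553×ln(0.171) = -23400 J.
Q = ΔU + W = -23400 J.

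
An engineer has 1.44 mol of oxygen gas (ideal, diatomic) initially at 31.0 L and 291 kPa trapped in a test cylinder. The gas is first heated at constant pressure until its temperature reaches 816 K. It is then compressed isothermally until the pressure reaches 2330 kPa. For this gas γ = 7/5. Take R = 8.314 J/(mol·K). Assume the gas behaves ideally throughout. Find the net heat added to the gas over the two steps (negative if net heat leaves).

-17700 J

T₁ = P₁V₁/(nR) = 291×31.0/(1.44×8.314) = 753 K.
Step 1 — Isobaric: P stays 291 kPa; V/T = const ⇒ T₂ = 816 K, V₂ = 33.6 L.
W = PΔV = 291×(33.6−31.0) kPa·L = 748 J.
ΔU = nCvΔT = 1.44×20.8×(816−753) = 1870 J.
Q = ΔU + W = nCpΔT = 2620 J.
State after step 1: P = 291 kPa, V = 33.6 L, T = 816 K.
Step 2 — Isothermal: T stays 816 K; PV = const ⇒ V₂ = 4.19 L, P₂ = 2330 kPa.
ΔU = 0 (ideal gas, T constant).
W = nRT ln(V₂/V₁) = 1.44×8.314×816×ln(0.125) = -20300 J.
Q = ΔU + W = -20300 J.
Net over both steps: W = -19600 J, Q = -17700 J, ΔU = 1870 J.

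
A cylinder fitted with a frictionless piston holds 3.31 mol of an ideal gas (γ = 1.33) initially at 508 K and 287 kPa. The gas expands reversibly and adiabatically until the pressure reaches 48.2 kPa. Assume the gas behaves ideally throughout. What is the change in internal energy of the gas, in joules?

V₁ = nRT₁/P₁ = 3.31×8.314×508/287 = 48.7 L.
Adiabatic: T₂/T₁ = (P₂/P₁)^((γ−1)/γ) ⇒ T₂ = 508×(0.168)^0.248 = 326 K; V₂ = 186 L.
For an ideal gas ΔU = nCvΔT with Cv = R/(γ−1) = 25.2 J/(mol·K).
ΔU = 3.31×25.2×(326−508) = -15200 J.

-15200 J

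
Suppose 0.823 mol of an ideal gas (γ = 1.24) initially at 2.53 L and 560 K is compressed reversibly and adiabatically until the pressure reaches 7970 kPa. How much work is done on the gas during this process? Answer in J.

6050 J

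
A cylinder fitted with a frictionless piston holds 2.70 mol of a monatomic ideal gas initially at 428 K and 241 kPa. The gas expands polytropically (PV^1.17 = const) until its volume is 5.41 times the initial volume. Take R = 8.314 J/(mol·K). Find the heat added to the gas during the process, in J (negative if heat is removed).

V₁ = nRT₁/P₁ = 2.70×8.314×428/241 = 39.9 L.
Polytropic n=1.17: T₂ = T₁(V₁/V₂)^(n−1) = 428×(0.185)^0.17 = 321 K; P₂ = P₁(V₁/V₂)^n = 33.4 kPa.
W = (P₁V₁−P₂V₂)/(n−1) = (241×39.9−33.4×216)/0.17 = 14100 J.
ΔU = nCvΔT = 2.70×12.5×(321−428) = -3600 J.
Q = ΔU + W = 10500 J.

10500 J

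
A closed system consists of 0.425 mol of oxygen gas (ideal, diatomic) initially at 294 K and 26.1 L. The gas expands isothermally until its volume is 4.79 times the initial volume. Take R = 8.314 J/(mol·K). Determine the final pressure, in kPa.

8.31 kPa

P₁ = nRT₁/V₁ = 0.425×8.314×294/26.1 = 39.8 kPa.
Isothermal: T stays 294 K; PV = const ⇒ V₂ = 125 L, P₂ = 8.31 kPa.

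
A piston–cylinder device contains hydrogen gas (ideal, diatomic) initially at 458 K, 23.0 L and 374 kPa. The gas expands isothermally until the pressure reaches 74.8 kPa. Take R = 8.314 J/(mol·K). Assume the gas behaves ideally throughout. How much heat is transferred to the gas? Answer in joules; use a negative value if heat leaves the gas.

n = P₁V₁/(RT₁) = 374×23.0/(8.314×458) = 2.26 mol.
Isothermal: T stays 458 K; PV = const ⇒ V₂ = 115 L, P₂ = 74.8 kPa.
ΔU = 0 (ideal gas, T constant).
W = nRT ln(V₂/V₁) = 2.26×8.314×458×ln(5.00) = 13800 J.
Q = ΔU + W = 13800 J.

13800 J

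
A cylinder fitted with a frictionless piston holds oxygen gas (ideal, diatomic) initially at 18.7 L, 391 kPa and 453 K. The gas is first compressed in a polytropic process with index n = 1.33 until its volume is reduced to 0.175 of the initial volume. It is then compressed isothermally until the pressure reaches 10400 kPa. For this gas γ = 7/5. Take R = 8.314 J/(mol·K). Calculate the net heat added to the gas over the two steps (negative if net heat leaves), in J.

-15500 J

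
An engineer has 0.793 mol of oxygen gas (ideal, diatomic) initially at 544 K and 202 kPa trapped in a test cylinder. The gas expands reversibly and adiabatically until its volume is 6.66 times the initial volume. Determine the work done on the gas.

-4770 J

V₁ = nRT₁/P₁ = 0.793×8.314×544/202 = 17.8 L.
Adiabatic: TV^(γ−1) = const ⇒ T₂ = 544×(0.150)^0.400 = 255 K; PV^γ = const ⇒ P₂ = 14.2 kPa.
ΔU = nCvΔT = 0.793×20.8×(255−544) = -4770 J.
Q = 0 for an adiabatic process, so W = −ΔU = 4770 J.
Work done on the gas = −W_by = -4770 J.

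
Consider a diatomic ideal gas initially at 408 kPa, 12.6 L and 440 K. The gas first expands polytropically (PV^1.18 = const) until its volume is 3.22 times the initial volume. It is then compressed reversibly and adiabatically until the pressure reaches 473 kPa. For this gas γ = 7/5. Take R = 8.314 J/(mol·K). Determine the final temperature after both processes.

552 K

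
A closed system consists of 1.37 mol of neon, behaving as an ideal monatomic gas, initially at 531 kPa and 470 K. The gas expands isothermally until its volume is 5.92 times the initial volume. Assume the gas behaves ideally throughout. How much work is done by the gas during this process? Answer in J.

9520 J

V₁ = nRT₁/P₁ = 1.37×8.314×470/531 = 10.1 L.
Isothermal: T stays 470 K; PV = const ⇒ V₂ = 59.7 L, P₂ = 89.7 kPa.
W = nRT ln(V₂/V₁) = 1.37×8.314×470×ln(5.92) = 9520 J.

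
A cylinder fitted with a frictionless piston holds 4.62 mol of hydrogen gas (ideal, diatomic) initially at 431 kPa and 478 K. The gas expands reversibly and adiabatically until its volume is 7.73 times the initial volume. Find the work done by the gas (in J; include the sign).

25600 J

V₁ = nRT₁/P₁ = 4.62×8.314×478/431 = 42.6 L.
Adiabatic: TV^(γ−1) = const ⇒ T₂ = 478×(0.129)^0.400 = 211 K; PV^γ = const ⇒ P₂ = 24.6 kPa.
ΔU = nCvΔT = 4.62×20.8×(211−478) = -25600 J.
Q = 0 for an adiabatic process, so W = −ΔU = 25600 J.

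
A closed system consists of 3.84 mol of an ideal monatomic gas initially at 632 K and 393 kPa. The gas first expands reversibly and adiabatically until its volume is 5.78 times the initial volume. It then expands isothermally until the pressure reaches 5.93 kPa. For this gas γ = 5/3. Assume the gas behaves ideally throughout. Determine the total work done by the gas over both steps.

28800 J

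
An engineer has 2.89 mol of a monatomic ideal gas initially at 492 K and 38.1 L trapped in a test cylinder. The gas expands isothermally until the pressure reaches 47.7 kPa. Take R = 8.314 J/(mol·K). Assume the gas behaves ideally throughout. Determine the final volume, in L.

P₁ = nRT₁/V₁ = 2.89×8.314×492/38.1 = 310 kPa.
Isothermal: T stays 492 K; PV = const ⇒ V₂ = 248 L, P₂ = 47.7 kPa.

248 L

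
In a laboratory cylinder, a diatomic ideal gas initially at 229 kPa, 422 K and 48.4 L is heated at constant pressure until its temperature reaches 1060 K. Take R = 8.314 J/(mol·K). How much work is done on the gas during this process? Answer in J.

n = P₁V₁/(RT₁) = 229×48.4/(8.314×422) = 3.16 mol.
Isobaric: P stays 229 kPa; V/T = const ⇒ T₂ = 1060 K, V₂ = 122 L.
W = PΔV = 229×(122−48.4) kPa·L = 16800 J.
Work done on the gas = −W_by = -16800 J.

-16800 J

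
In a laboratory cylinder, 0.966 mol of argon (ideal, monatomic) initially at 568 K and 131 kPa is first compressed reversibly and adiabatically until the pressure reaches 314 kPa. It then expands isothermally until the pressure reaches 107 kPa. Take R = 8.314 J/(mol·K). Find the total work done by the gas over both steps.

V₁ = nRT₁/P₁ = 0.966×8.314×568/131 = 34.8 L.
Step 1 — Adiabatic: T₂/T₁ = (P₂/P₁)^((γ−1)/γ) ⇒ T₂ = 568×(2.40)^0.400 = 806 K; V₂ = 20.6 L.
ΔU = nCvΔT = 0.966×12.5×(806−568) = 2860 J.
Q = 0 for an adiabatic process, so W = −ΔU = -2860 J.
State after step 1: P = 314 kPa, V = 20.6 L, T = 806 K.
Step 2 — Isothermal: T stays 806 K; PV = const ⇒ V₂ = 60.5 L, P₂ = 107 kPa.
ΔU = 0 (ideal gas, T constant).
W = nRT ln(V₂/V₁) = 0.966×8.314×806×ln(2.93) = 6970 J.
Q = ΔU + W = 6970 J.
Net over both steps: W = 4100 J, Q = 6970 J, ΔU = 2860 J.

4100 J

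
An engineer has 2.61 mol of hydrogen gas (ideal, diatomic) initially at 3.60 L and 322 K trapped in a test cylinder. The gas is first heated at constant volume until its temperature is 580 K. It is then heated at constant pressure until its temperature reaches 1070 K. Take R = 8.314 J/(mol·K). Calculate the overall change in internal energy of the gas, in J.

P₁ = nRT₁/V₁ = 2.61×8.314×322/3.60 = 1940 kPa.
Step 1 — Isochoric: V stays 3.60 L; P/T = const ⇒ T₂ = 580 K, P₂ = 3500 kPa.
W = 0 (no volume change).
ΔU = nCvΔT = 2.61×20.8×(580−322) = 14000 J.
Q = ΔU = 14000 J.
State after step 1: P = 3500 kPa, V = 3.60 L, T = 580 K.
Step 2 — Isobaric: P stays 3500 kPa; V/T = const ⇒ T₂ = 1070 K, V₂ = 6.64 L.
W = PΔV = 3500×(6.64−3.60) kPa·L = 10600 J.
ΔU = nCvΔT = 2.61×20.8×(1070−580) = 26600 J.
Q = ΔU + W = nCpΔT = 37200 J.
Net over both steps: W = 10600 J, Q = 51200 J, ΔU = 40600 J.

40600 J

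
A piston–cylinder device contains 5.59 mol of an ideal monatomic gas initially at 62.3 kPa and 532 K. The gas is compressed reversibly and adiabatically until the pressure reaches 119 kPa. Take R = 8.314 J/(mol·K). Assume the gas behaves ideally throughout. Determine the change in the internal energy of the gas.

V₁ = nRT₁/P₁ = 5.59×8.314×532/62.3 = 397 L.
Adiabatic: T₂/T₁ = (P₂/P₁)^((γ−1)/γ) ⇒ T₂ = 532×(1.91)^0.400 = 689 K; V₂ = 269 L.
For an ideal gas ΔU = nCvΔT with Cv = (3/2)R = 12.5 J/(mol·K).
ΔU = 5.59×12.5×(689−532) = 11000 J.

11000 J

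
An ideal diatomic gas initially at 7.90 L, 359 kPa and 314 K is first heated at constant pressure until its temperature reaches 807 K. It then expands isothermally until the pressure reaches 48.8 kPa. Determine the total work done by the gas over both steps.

19000 J

n = P₁V₁/(RT₁) = 359×7.90/(8.314×314) = 1.09 mol.
Step 1 — Isobaric: P stays 359 kPa; V/T = const ⇒ T₂ = 807 K, V₂ = 20.3 L.
W = PΔV = 359×(20.3−7.90) kPa·L = 4450 J.
ΔU = nCvΔT = 1.09×20.8×(807−314) = 11100 J.
Q = ΔU + W = nCpΔT = 15600 J.
State after step 1: P = 359 kPa, V = 20.3 L, T = 807 K.
Step 2 — Isothermal: T stays 807 K; PV = const ⇒ V₂ = 149 L, P₂ = 48.8 kPa.
ΔU = 0 (ideal gas, T constant).
W = nRT ln(V₂/V₁) = 1.09×8.314×807×ln(7.36) = 14500 J.
Q = ΔU + W = 14500 J.
Net over both steps: W = 19000 J, Q = 30100 J, ΔU = 11100 J.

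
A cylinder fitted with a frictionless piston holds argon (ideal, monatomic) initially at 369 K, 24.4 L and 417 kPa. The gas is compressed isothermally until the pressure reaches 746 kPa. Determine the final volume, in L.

13.6 L

Isothermal: T stays 369 K; PV = const ⇒ V₂ = 13.6 L, P₂ = 746 kPa.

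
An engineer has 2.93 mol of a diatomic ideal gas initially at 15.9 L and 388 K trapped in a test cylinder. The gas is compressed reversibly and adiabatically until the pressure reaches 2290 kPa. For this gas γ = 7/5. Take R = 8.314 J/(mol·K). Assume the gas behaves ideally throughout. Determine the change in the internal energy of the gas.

11100 J

P₁ = nRT₁/V₁ = 2.93×8.314×388/15.9 = 594 kPa.
Adiabatic: T₂/T₁ = (P₂/P₁)^((γ−1)/γ) ⇒ T₂ = 388×(3.85)^0.286 = 570 K; V₂ = 6.07 L.
For an ideal gas ΔU = nCvΔT with Cv = (5/2)R = 20.8 J/(mol·K).
ΔU = 2.93×20.8×(570−388) = 11100 J.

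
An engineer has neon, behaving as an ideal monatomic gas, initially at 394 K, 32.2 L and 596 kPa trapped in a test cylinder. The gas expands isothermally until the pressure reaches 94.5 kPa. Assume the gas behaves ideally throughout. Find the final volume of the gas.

Isothermal: T stays 394 K; PV = const ⇒ V₂ = 203 L, P₂ = 94.5 kPa.

203 L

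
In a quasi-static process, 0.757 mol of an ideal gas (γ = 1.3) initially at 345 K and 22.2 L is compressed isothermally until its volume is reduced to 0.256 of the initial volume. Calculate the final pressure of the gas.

382 kPa

P₁ = nRT₁/V₁ = 0.757×8.314×345/22.2 = 97.8 kPa.
Isothermal: T stays 345 K; PV = const ⇒ V₂ = 5.68 L, P₂ = 382 kPa.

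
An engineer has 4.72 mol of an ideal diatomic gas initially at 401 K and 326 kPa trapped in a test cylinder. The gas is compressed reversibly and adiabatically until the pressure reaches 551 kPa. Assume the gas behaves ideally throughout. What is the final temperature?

V₁ = nRT₁/P₁ = 4.72×8.314×401/326 = 48.3 L.
Adiabatic: T₂/T₁ = (P₂/P₁)^((γ−1)/γ) ⇒ T₂ = 401×(1.69)^0.286 = 466 K; V₂ = 33.2 L.

466 K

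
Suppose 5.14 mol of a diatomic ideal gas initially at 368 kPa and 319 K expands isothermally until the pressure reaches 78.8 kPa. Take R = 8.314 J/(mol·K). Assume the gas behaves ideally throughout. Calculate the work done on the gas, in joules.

-21000 J

V₁ = nRT₁/P₁ = 5.14×8.314×319/368 = 37.0 L.
Isothermal: T stays 319 K; PV = const ⇒ V₂ = 173 L, P₂ = 78.8 kPa.
W = nRT ln(V₂/V₁) = 5.14×8.314×319×ln(4.67) = 21000 J.
Work done on the gas = −W_by = -21000 J.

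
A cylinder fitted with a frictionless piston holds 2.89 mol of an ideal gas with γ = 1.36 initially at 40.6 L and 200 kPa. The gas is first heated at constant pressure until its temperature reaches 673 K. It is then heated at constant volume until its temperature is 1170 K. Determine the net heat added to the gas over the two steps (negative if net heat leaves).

T₁ = P₁V₁/(nR) = 200×40.6/(2.89×8.314) = 338 K.
Step 1 — Isobaric: P stays 200 kPa; V/T = const ⇒ T₂ = 673 K, V₂ = 80.9 L.
W = PΔV = 200×(80.9−40.6) kPa·L = 8050 J.
ΔU = nCvΔT = 2.89×23.1×(673−338) = 22400 J.
Q = ΔU + W = nCpΔT = 30400 J.
State after step 1: P = 200 kPa, V = 80.9 L, T = 673 K.
Step 2 — Isochoric: V stays 80.9 L; P/T = const ⇒ T₂ = 1170 K, P₂ = 348 kPa.
W = 0 (no volume change).
ΔU = nCvΔT = 2.89×23.1×(1170−673) = 33200 J.
Q = ΔU = 33200 J.
Net over both steps: W = 8050 J, Q = 63600 J, ΔU = 55500 J.

63600 J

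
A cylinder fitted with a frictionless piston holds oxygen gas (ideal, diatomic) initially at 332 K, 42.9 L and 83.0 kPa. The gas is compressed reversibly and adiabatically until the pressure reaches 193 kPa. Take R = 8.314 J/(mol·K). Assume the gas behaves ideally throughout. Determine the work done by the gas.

-2430 J

n = P₁V₁/(RT₁) = 83.0×42.9/(8.314×332) = 1.29 mol.
Adiabatic: T₂/T₁ = (P₂/P₁)^((γ−1)/γ) ⇒ T₂ = 332×(2.33)^0.286 = 423 K; V₂ = 23.5 L.
ΔU = nCvΔT = 1.29×20.8×(423−332) = 2430 J.
Q = 0 for an adiabatic process, so W = −ΔU = -2430 J.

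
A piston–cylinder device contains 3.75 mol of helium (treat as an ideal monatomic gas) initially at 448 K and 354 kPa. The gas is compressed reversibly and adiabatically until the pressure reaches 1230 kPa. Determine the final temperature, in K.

V₁ = nRT₁/P₁ = 3.75×8.314×448/354 = 39.5 L.
Adiabatic: T₂/T₁ = (P₂/P₁)^((γ−1)/γ) ⇒ T₂ = 448×(3.47)^0.400 = 737 K; V₂ = 18.7 L.

737 K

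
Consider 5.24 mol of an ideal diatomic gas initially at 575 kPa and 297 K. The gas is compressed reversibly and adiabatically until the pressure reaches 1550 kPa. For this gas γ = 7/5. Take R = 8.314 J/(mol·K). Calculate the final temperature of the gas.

V₁ = nRT₁/P₁ = 5.24×8.314×297/575 = 22.5 L.
Adiabatic: T₂/T₁ = (P₂/P₁)^((γ−1)/γ) ⇒ T₂ = 297×(2.70)^0.286 = 394 K; V₂ = 11.1 L.

394 K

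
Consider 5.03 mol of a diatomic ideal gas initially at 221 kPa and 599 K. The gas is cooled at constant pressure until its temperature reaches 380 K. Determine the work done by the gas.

-9160 J

V₁ = nRT₁/P₁ = 5.03×8.314×599/221 = 113 L.
Isobaric: P stays 221 kPa; V/T = const ⇒ T₂ = 380 K, V₂ = 71.9 L.
W = PΔV = 221×(71.9−113) kPa·L = -9160 J.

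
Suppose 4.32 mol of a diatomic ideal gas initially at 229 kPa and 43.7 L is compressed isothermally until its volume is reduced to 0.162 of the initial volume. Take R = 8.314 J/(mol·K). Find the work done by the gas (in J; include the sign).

-18200 J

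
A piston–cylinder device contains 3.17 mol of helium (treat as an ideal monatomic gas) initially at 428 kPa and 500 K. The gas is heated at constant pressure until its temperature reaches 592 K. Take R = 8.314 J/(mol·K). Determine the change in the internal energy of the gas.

3640 J

V₁ = nRT₁/P₁ = 3.17×8.314×500/428 = 30.8 L.
Isobaric: P stays 428 kPa; V/T = const ⇒ T₂ = 592 K, V₂ = 36.5 L.
For an ideal gas ΔU = nCvΔT with Cv = (3/2)R = 12.5 J/(mol·K).
ΔU = 3.17×12.5×(592−500) = 3640 J.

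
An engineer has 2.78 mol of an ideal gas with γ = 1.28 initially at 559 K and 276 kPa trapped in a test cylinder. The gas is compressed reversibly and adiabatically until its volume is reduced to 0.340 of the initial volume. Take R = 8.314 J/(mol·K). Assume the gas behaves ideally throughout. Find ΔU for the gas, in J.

V₁ = nRT₁/P₁ = 2.78×8.314×559/276 = 46.8 L.
Adiabatic: TV^(γ−1) = const ⇒ T₂ = 559×(2.94)^0.280 = 756 K; PV^γ = const ⇒ P₂ = 1100 kPa.
For an ideal gas ΔU = nCvΔT with Cv = R/(γ−1) = 29.7 J/(mol·K).
ΔU = 2.78×29.7×(756−559) = 16300 J.

16300 J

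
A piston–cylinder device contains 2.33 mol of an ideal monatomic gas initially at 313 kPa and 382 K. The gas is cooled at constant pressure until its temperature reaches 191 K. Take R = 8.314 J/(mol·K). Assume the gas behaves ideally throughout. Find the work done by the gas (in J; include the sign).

V₁ = nRT₁/P₁ = 2.33×8.314×382/313 = 23.6 L.
Isobaric: P stays 313 kPa; V/T = const ⇒ T₂ = 191 K, V₂ = 11.8 L.
W = PΔV = 313×(11.8−23.6) kPa·L = -3700 J.

-3700 J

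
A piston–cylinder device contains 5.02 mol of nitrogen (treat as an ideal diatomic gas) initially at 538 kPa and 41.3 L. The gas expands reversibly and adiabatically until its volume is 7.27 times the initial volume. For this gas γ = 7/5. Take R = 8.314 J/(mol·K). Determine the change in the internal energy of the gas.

-30400 J

T₁ = P₁V₁/(nR) = 538×41.3/(5.02×8.314) = 532 K.
Adiabatic: TV^(γ−1) = const ⇒ T₂ = 532×(0.138)^0.400 = 241 K; PV^γ = const ⇒ P₂ = 33.5 kPa.
For an ideal gas ΔU = nCvΔT with Cv = (5/2)R = 20.8 J/(mol·K).
ΔU = 5.02×20.8×(241−532) = -30400 J.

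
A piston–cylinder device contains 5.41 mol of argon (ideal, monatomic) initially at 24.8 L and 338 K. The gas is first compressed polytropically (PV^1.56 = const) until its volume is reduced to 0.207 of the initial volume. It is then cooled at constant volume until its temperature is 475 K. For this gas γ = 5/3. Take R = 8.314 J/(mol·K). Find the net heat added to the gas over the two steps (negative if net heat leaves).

P₁ = nRT₁/V₁ = 5.41×8.314×338/24.8 = 613 kPa.
Step 1 — Polytropic n=1.56: T₂ = T₁(V₁/V₂)^(n−1) = 338×(4.83)^0.56 = 817 K; P₂ = P₁(V₁/V₂)^n = 7150 kPa.
W = (P₁V₁−P₂V₂)/(n−1) = (613×24.8−7150×5.13)/0.56 = -38400 J.
ΔU = nCvΔT = 5.41×12.5×(817−338) = 32300 J.
Q = ΔU + W = -6150 J.
State after step 1: P = 7150 kPa, V = 5.13 L, T = 817 K.
Step 2 — Isochoric: V stays 5.13 L; P/T = const ⇒ T₂ = 475 K, P₂ = 4160 kPa.
W = 0 (no volume change).
ΔU = nCvΔT = 5.41×12.5×(475−817) = -23000 J.
Q = ΔU = -23000 J.
Net over both steps: W = -38400 J, Q = -29200 J, ΔU = 9240 J.

-29200 J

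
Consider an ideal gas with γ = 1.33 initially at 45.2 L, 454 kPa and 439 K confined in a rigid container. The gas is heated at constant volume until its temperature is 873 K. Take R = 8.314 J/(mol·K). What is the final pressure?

Isochoric: V stays 45.2 L; P/T = const ⇒ T₂ = 873 K, P₂ = 903 kPa.

903 kPa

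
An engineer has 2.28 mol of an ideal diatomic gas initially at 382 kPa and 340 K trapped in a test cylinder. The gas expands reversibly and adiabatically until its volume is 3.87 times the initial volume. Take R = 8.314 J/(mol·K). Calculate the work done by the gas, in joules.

6740 J

V₁ = nRT₁/P₁ = 2.28×8.314×340/382 = 16.9 L.
Adiabatic: TV^(γ−1) = const ⇒ T₂ = 340×(0.258)^0.400 = 198 K; PV^γ = const ⇒ P₂ = 57.4 kPa.
ΔU = nCvΔT = 2.28×20.8×(198−340) = -6740 J.
Q = 0 for an adiabatic process, so W = −ΔU = 6740 J.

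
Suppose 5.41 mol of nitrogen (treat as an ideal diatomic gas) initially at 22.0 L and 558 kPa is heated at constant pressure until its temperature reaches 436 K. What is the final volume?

35.1 L

T₁ = P₁V₁/(nR) = 558×22.0/(5.41×8.314) = 273 K.
Isobaric: P stays 558 kPa; V/T = const ⇒ T₂ = 436 K, V₂ = 35.1 L.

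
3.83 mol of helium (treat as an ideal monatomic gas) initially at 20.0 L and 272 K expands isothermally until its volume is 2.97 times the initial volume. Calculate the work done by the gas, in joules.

9430 J

P₁ = nRT₁/V₁ = 3.83×8.314×272/20.0 = 433 kPa.
Isothermal: T stays 272 K; PV = const ⇒ V₂ = 59.4 L, P₂ = 146 kPa.
W = nRT ln(V₂/V₁) = 3.83×8.314×272×ln(2.97) = 9430 J.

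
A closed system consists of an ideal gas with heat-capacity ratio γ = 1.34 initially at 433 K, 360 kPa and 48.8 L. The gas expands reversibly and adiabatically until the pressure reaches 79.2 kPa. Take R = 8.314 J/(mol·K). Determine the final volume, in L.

151 L

Adiabatic: T₂/T₁ = (P₂/P₁)^((γ−1)/γ) ⇒ T₂ = 433×(0.220)^0.254 = 295 K; V₂ = 151 L.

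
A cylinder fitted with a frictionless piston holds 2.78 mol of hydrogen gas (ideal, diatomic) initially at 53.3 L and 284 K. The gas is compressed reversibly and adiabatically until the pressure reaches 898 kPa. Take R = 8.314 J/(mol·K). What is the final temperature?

501 K

P₁ = nRT₁/V₁ = 2.78×8.314×284/53.3 = 123 kPa.
Adiabatic: T₂/T₁ = (P₂/P₁)^((γ−1)/γ) ⇒ T₂ = 284×(7.29)^0.286 = 501 K; V₂ = 12.9 L.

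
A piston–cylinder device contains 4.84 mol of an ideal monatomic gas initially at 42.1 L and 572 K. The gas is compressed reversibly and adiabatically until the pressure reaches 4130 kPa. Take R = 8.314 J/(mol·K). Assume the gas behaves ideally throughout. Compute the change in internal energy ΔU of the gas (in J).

43000 J

P₁ = nRT₁/V₁ = 4.84×8.314×572/42.1 = 547 kPa.
Adiabatic: T₂/T₁ = (P₂/P₁)^((γ−1)/γ) ⇒ T₂ = 572×(7.55)^0.400 = 1280 K; V₂ = 12.5 L.
For an ideal gas ΔU = nCvΔT with Cv = (3/2)R = 12.5 J/(mol·K).
ΔU = 4.84×12.5×(1280−572) = 43000 J.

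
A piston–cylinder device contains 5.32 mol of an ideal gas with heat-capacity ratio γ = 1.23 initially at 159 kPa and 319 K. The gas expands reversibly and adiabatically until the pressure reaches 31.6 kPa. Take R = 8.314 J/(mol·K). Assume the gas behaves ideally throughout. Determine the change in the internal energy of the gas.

V₁ = nRT₁/P₁ = 5.32×8.314×319/159 = 88.7 L.
Adiabatic: T₂/T₁ = (P₂/P₁)^((γ−1)/γ) ⇒ T₂ = 319×(0.199)^0.187 = 236 K; V₂ = 330 L.
For an ideal gas ΔU = nCvΔT with Cv = R/(γ−1) = 36.1 J/(mol·K).
ΔU = 5.32×36.1×(236−319) = -16000 J.

-16000 J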